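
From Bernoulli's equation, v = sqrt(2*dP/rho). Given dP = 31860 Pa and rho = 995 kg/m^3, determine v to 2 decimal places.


v = sqrt(2*dP/rho)
v = sqrt(2*31860/995)
v = sqrt(64.040201)
v = 8.00 m/s


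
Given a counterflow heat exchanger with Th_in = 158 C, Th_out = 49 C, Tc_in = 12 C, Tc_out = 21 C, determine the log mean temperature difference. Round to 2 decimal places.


dT1 = Th_in - Tc_out = 158 - 21 = 137
dT2 = Th_out - Tc_in = 49 - 12 = 37
LMTD = (dT1 - dT2) / ln(dT1/dT2)
LMTD = (137 - 37) / ln(137/37)
LMTD = 76.39 K


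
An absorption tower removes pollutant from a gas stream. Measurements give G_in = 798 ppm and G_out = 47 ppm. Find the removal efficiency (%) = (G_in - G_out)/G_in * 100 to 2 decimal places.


Efficiency = (G_in - G_out) / G_in * 100%
Efficiency = (798 - 47) / 798 * 100
Efficiency = 751 / 798 * 100
Efficiency = 94.11%


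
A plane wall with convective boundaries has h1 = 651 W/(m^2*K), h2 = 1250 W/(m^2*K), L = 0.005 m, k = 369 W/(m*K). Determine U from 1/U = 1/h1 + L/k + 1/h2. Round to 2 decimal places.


1/U = 1/h1 + L/k + 1/h2
1/U = 1/651 + 0.005/369 + 1/1250
1/U = 0.0015360983 + 1.35501e-05 + 0.0008
1/U = 0.0023496484
U = 425.60 W/(m^2*K)


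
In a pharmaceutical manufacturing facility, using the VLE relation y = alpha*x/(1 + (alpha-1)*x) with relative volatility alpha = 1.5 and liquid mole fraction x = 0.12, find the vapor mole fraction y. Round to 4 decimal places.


y = alpha*x / (1 + (alpha-1)*x)
y = 1.5*0.12 / (1 + (1.5-1)*0.12)
y = 0.18 / (1 + 0.06)
y = 0.18 / 1.06
y = 0.1698


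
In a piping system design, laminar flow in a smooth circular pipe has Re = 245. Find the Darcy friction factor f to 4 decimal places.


f = 64 / Re
f = 64 / 245
f = 0.2612


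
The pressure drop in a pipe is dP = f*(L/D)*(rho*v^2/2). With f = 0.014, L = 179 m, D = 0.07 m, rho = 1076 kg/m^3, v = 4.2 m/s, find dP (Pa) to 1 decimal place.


dP = f * (L/D) * (rho*v^2/2)
dP = 0.014 * (179/0.07) * (1076*4.2^2/2)
L/D = 2557.14285714
rho*v^2/2 = 1076*17.64/2 = 9490.32
dP = 0.014 * 2557.14285714 * 9490.32
dP = 339753.5 Pa


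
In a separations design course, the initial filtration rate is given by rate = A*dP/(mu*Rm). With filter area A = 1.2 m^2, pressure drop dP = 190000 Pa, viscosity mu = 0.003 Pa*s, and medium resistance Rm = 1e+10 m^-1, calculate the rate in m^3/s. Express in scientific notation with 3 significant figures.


rate = A * dP / (mu * Rm)
rate = 1.2 * 190000 / (0.003 * 1e+10)
rate = 228000.0 / 3.000e+07
rate = 7.60e-03 m^3/s


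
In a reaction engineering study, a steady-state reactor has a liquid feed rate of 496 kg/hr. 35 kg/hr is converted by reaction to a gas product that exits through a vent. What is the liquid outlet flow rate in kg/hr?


Steady-state mass balance on the main outlet: F_out = F_in - F_removed
F_out = 496 - 35
F_out = 461 kg/hr


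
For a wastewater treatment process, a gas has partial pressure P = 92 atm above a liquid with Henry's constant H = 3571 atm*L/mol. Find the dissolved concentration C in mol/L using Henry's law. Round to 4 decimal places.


C = P / H
C = 92 / 3571
C = 0.0258 mol/L


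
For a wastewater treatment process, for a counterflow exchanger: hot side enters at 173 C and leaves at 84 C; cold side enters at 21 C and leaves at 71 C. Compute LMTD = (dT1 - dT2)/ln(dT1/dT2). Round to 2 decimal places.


dT1 = Th_in - Tc_out = 173 - 71 = 102
dT2 = Th_out - Tc_in = 84 - 21 = 63
LMTD = (dT1 - dT2) / ln(dT1/dT2)
LMTD = (102 - 63) / ln(102/63)
LMTD = 80.94 K


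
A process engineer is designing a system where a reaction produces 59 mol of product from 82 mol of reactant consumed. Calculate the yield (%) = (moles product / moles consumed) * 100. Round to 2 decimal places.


Yield = (moles product / moles consumed) * 100%
Yield = (59 / 82) * 100
Yield = 0.7195 * 100
Yield = 71.95%


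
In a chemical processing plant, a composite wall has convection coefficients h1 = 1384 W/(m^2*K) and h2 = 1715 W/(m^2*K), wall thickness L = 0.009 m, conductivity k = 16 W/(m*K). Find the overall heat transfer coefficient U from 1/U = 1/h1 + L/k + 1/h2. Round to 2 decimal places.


1/U = 1/h1 + L/k + 1/h2
1/U = 1/1384 + 0.009/16 + 1/1715
1/U = 0.0007225434 + 0.0005625 + 0.0005830904
1/U = 0.0018681338
U = 535.29 W/(m^2*K)


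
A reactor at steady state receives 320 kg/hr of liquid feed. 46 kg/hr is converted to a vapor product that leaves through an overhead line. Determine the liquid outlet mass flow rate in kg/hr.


Steady-state mass balance on the main outlet: F_out = F_in - F_removed
F_out = 320 - 46
F_out = 274 kg/hr


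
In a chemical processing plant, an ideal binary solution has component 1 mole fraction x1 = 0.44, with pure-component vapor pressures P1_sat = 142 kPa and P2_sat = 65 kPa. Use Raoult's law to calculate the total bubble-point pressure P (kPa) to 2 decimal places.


P = x1*P1_sat + x2*P2_sat
x2 = 1 - x1 = 1 - 0.44 = 0.56
P = 0.44*142 + 0.56*65
P = 62.48 + 36.4
P = 98.88 kPa


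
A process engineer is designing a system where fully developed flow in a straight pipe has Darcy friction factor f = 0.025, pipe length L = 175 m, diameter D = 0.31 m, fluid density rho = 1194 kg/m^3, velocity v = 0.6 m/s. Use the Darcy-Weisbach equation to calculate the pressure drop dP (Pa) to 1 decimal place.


dP = f * (L/D) * (rho*v^2/2)
dP = 0.025 * (175/0.31) * (1194*0.6^2/2)
L/D = 564.51612903
rho*v^2/2 = 1194*0.36/2 = 214.92
dP = 0.025 * 564.51612903 * 214.92
dP = 3033.1 Pa


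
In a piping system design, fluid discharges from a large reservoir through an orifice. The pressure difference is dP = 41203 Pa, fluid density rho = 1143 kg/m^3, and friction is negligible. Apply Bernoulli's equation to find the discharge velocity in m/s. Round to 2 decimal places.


v = sqrt(2*dP/rho)
v = sqrt(2*41203/1143)
v = sqrt(72.096238)
v = 8.49 m/s


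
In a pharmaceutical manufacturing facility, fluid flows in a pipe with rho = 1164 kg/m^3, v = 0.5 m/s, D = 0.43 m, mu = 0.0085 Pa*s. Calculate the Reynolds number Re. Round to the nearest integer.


Re = rho * v * D / mu
Re = 1164 * 0.5 * 0.43 / 0.0085
Re = 250.26 / 0.0085
Re = 29442


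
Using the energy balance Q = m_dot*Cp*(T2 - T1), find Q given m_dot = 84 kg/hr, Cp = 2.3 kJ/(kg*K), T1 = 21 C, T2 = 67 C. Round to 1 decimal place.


Q = m_dot * Cp * (T2 - T1)
Q = 84 * 2.3 * (67 - 21)
Q = 84 * 2.3 * 46
Q = 8887.2 kJ/hr


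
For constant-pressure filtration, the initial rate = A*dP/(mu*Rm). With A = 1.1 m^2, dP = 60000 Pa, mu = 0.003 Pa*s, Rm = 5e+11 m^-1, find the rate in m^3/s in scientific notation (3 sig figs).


rate = A * dP / (mu * Rm)
rate = 1.1 * 60000 / (0.003 * 5e+11)
rate = 66000.0 / 1.500e+09
rate = 4.40e-05 m^3/s


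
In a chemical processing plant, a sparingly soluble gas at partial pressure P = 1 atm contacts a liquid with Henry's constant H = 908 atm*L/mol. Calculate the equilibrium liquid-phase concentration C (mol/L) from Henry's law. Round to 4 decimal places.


C = P / H
C = 1 / 908
C = 0.0011 mol/L


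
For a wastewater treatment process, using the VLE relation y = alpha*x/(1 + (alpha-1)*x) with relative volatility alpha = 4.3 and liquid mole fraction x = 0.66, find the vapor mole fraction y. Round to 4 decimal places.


y = alpha*x / (1 + (alpha-1)*x)
y = 4.3*0.66 / (1 + (4.3-1)*0.66)
y = 2.838 / (1 + 2.178)
y = 2.838 / 3.178
y = 0.8930


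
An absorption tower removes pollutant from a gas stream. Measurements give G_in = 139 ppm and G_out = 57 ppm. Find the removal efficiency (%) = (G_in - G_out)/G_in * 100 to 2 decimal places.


Efficiency = (G_in - G_out) / G_in * 100%
Efficiency = (139 - 57) / 139 * 100
Efficiency = 82 / 139 * 100
Efficiency = 58.99%


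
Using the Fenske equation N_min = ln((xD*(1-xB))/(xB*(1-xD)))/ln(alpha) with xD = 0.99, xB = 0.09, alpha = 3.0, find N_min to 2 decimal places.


N_min = ln((xD*(1-xB))/(xB*(1-xD))) / ln(alpha)
Numerator inside ln: 0.9009 / 0.0009 = 1001.0
ln(1001.0) = 6.908755
ln(alpha) = ln(3.0) = 1.098612
N_min = 6.908755 / 1.098612 = 6.29


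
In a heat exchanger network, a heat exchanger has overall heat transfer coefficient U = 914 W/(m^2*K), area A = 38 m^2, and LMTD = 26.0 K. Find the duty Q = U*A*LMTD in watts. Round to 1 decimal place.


Q = U * A * LMTD
Q = 914 * 38 * 26.0
Q = 903032.0 W


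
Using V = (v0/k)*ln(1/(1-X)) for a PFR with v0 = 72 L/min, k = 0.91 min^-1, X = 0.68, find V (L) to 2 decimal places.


V = (v0/k) * ln(1/(1-X))
V = (72/0.91) * ln(1/(1-0.68))
V = 79.120879 * ln(3.125)
V = 79.120879 * 1.139434
V = 90.15 L


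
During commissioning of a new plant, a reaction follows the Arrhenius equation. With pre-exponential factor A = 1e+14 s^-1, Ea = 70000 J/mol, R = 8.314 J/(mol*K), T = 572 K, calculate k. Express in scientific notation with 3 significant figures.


k = A * exp(-Ea/(R*T))
k = 1e+14 * exp(-70000 / (8.314 * 572))
k = 1e+14 * exp(-14.719464)
k = 4.05e+07


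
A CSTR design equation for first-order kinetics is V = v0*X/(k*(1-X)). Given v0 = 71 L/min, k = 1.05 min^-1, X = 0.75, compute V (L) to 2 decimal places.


V = v0 * X / (k * (1 - X))
V = 71 * 0.75 / (1.05 * (1 - 0.75))
V = 53.25 / (1.05 * 0.25)
V = 53.25 / 0.2625
V = 202.86 L


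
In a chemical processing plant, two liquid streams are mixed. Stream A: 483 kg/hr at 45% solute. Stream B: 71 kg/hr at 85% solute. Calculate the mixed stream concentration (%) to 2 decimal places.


Mass balance on solute: F1*x1 + F2*x2 = F3*x3
F3 = F1 + F2 = 483 + 71 = 554 kg/hr
x3 = (F1*x1 + F2*x2)/F3
x3 = (483*0.45 + 71*0.85) / 554
x3 = 50.13%


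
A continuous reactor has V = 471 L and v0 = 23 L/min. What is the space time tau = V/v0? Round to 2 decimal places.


tau = V / v0
tau = 471 / 23
tau = 20.48 min


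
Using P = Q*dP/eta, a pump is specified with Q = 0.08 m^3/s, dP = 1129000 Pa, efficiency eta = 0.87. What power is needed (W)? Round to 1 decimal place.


P = Q * dP / eta
P = 0.08 * 1129000 / 0.87
P = 90320.0 / 0.87
P = 103816.1 W


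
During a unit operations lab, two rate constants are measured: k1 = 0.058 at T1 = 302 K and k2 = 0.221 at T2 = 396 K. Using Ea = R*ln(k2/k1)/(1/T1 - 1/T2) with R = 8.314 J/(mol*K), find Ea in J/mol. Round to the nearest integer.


Ea = R * ln(k2/k1) / (1/T1 - 1/T2)
ln(k2/k1) = ln(0.221/0.058) = 1.3377197
1/T1 - 1/T2 = 1/302 - 1/396 = 0.000786005753
Ea = 8.314 * 1.3377197 / 0.000786005753
Ea = 14150 J/mol


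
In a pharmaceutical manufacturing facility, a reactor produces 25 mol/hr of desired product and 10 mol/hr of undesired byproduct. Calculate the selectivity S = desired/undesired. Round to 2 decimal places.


S = desired product rate / undesired product rate
S = 25 / 10
S = 2.50


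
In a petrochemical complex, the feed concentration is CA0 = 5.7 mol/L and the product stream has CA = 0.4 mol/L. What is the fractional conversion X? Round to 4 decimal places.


X = (CA0 - CA) / CA0
X = (5.7 - 0.4) / 5.7
X = 5.3 / 5.7
X = 0.9298


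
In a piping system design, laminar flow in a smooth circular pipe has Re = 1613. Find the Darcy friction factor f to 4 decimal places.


f = 64 / Re
f = 64 / 1613
f = 0.0397


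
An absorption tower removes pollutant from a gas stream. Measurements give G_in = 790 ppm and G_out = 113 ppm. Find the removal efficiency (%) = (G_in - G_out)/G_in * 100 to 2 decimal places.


Efficiency = (G_in - G_out) / G_in * 100%
Efficiency = (790 - 113) / 790 * 100
Efficiency = 677 / 790 * 100
Efficiency = 85.70%


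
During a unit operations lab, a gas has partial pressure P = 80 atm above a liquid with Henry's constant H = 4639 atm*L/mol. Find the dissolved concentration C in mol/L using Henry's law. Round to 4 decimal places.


C = P / H
C = 80 / 4639
C = 0.0172 mol/L


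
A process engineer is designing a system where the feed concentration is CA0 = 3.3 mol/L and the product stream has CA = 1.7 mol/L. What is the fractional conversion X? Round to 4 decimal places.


X = (CA0 - CA) / CA0
X = (3.3 - 1.7) / 3.3
X = 1.6 / 3.3
X = 0.4848


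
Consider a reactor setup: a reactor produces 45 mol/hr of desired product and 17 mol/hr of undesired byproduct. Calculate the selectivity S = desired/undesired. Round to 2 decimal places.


S = desired product rate / undesired product rate
S = 45 / 17
S = 2.65


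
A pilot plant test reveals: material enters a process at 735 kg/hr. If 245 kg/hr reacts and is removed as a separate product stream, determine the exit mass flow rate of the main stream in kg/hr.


Steady-state mass balance on the main outlet: F_out = F_in - F_removed
F_out = 735 - 245
F_out = 490 kg/hr


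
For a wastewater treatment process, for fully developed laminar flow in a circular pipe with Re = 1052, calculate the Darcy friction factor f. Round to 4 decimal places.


f = 64 / Re
f = 64 / 1052
f = 0.0608


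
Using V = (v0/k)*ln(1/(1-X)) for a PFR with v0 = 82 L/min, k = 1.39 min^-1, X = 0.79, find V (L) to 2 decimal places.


V = (v0/k) * ln(1/(1-X))
V = (82/1.39) * ln(1/(1-0.79))
V = 58.992806 * ln(4.761905)
V = 58.992806 * 1.560648
V = 92.07 L


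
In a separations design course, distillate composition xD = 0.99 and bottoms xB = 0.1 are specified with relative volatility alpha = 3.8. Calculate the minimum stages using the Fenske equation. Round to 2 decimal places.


N_min = ln((xD*(1-xB))/(xB*(1-xD))) / ln(alpha)
Numerator inside ln: 0.891 / 0.001 = 891.0
ln(891.0) = 6.792344
ln(alpha) = ln(3.8) = 1.335001
N_min = 6.792344 / 1.335001 = 5.09


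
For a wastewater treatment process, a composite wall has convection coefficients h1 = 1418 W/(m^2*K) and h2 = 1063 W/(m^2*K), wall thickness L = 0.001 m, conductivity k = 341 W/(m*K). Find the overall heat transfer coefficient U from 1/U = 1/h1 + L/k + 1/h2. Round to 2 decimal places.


1/U = 1/h1 + L/k + 1/h2
1/U = 1/1418 + 0.001/341 + 1/1063
1/U = 0.0007052186 + 2.9326e-06 + 0.0009407338
1/U = 0.001648885
U = 606.47 W/(m^2*K)


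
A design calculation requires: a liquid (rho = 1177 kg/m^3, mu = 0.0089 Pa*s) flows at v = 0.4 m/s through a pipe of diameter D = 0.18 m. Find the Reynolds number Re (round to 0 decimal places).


Re = rho * v * D / mu
Re = 1177 * 0.4 * 0.18 / 0.0089
Re = 84.744 / 0.0089
Re = 9522


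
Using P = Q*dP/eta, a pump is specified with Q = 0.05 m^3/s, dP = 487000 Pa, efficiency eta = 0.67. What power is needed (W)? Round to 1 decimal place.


P = Q * dP / eta
P = 0.05 * 487000 / 0.67
P = 24350.0 / 0.67
P = 36343.3 W


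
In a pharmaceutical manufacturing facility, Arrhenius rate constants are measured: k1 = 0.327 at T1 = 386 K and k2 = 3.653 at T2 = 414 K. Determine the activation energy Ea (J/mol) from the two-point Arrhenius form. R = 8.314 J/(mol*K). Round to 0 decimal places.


Ea = R * ln(k2/k1) / (1/T1 - 1/T2)
ln(k2/k1) = ln(3.653/0.327) = 2.4133439
1/T1 - 1/T2 = 1/386 - 1/414 = 0.000175214638
Ea = 8.314 * 2.4133439 / 0.000175214638
Ea = 114514 J/mol


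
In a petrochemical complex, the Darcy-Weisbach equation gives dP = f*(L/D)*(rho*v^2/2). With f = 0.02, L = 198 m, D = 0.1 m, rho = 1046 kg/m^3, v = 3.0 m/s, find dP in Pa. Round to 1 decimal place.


dP = f * (L/D) * (rho*v^2/2)
dP = 0.02 * (198/0.1) * (1046*3.0^2/2)
L/D = 1980.0
rho*v^2/2 = 1046*9.0/2 = 4707.0
dP = 0.02 * 1980.0 * 4707.0
dP = 186397.2 Pa


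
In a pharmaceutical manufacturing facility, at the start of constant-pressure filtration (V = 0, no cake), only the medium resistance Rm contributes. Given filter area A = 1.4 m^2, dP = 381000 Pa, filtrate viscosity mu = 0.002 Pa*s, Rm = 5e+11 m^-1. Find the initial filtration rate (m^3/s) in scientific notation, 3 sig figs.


rate = A * dP / (mu * Rm)
rate = 1.4 * 381000 / (0.002 * 5e+11)
rate = 533400.0 / 1.000e+09
rate = 5.33e-04 m^3/s


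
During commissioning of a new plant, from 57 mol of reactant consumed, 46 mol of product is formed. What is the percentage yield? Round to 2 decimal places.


Yield = (moles product / moles consumed) * 100%
Yield = (46 / 57) * 100
Yield = 0.807 * 100
Yield = 80.70%


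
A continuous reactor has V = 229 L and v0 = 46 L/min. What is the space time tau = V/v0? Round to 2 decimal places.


tau = V / v0
tau = 229 / 46
tau = 4.98 min


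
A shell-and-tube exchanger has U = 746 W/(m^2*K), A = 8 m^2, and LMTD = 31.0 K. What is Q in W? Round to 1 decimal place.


Q = U * A * LMTD
Q = 746 * 8 * 31.0
Q = 185008.0 W


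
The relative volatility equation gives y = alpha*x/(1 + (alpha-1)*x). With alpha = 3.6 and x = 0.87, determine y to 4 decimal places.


y = alpha*x / (1 + (alpha-1)*x)
y = 3.6*0.87 / (1 + (3.6-1)*0.87)
y = 3.132 / (1 + 2.262)
y = 3.132 / 3.262
y = 0.9601


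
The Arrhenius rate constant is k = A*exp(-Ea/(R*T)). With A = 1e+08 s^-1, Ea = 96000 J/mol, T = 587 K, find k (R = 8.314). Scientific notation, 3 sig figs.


k = A * exp(-Ea/(R*T))
k = 1e+08 * exp(-96000 / (8.314 * 587))
k = 1e+08 * exp(-19.670849)
k = 2.86e-01


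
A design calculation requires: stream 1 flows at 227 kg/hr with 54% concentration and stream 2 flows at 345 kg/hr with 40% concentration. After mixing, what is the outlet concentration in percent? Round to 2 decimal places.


Mass balance on solute: F1*x1 + F2*x2 = F3*x3
F3 = F1 + F2 = 227 + 345 = 572 kg/hr
x3 = (F1*x1 + F2*x2)/F3
x3 = (227*0.54 + 345*0.4) / 572
x3 = 45.56%


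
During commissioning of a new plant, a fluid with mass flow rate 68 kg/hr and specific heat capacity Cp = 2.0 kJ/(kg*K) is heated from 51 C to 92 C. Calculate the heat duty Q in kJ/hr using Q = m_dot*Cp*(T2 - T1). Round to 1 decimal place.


Q = m_dot * Cp * (T2 - T1)
Q = 68 * 2.0 * (92 - 51)
Q = 68 * 2.0 * 41
Q = 5576.0 kJ/hr


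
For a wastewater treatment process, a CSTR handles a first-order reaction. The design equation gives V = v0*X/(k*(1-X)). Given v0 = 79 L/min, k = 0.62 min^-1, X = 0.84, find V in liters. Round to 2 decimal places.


V = v0 * X / (k * (1 - X))
V = 79 * 0.84 / (0.62 * (1 - 0.84))
V = 66.36 / (0.62 * 0.16)
V = 66.36 / 0.0992
V = 668.95 L


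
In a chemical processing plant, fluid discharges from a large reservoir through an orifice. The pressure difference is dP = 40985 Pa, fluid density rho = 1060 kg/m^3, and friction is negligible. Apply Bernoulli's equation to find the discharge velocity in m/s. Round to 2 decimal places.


v = sqrt(2*dP/rho)
v = sqrt(2*40985/1060)
v = sqrt(77.330189)
v = 8.79 m/s


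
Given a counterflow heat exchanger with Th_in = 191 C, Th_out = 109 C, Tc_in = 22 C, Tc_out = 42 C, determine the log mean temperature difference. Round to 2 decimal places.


dT1 = Th_in - Tc_out = 191 - 42 = 149
dT2 = Th_out - Tc_in = 109 - 22 = 87
LMTD = (dT1 - dT2) / ln(dT1/dT2)
LMTD = (149 - 87) / ln(149/87)
LMTD = 115.23 K


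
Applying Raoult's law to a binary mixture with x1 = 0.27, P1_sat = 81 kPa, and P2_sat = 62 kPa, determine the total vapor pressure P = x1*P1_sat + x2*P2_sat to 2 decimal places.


P = x1*P1_sat + x2*P2_sat
x2 = 1 - x1 = 1 - 0.27 = 0.73
P = 0.27*81 + 0.73*62
P = 21.87 + 45.26
P = 67.13 kPa


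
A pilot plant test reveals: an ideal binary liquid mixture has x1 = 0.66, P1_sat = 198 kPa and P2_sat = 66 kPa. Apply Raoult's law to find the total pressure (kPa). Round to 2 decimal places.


P = x1*P1_sat + x2*P2_sat
x2 = 1 - x1 = 1 - 0.66 = 0.34
P = 0.66*198 + 0.34*66
P = 130.68 + 22.44
P = 153.12 kPa


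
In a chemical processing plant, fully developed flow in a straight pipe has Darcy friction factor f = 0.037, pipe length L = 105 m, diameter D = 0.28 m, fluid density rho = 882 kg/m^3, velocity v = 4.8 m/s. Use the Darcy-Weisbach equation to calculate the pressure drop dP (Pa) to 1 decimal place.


dP = f * (L/D) * (rho*v^2/2)
dP = 0.037 * (105/0.28) * (882*4.8^2/2)
L/D = 375.0
rho*v^2/2 = 882*23.04/2 = 10160.64
dP = 0.037 * 375.0 * 10160.64
dP = 140978.9 Pa


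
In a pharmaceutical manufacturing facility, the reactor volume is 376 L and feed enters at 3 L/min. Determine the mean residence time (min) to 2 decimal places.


tau = V / v0
tau = 376 / 3
tau = 125.33 min


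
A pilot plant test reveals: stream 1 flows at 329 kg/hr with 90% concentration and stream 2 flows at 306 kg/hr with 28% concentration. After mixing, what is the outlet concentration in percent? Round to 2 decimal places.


Mass balance on solute: F1*x1 + F2*x2 = F3*x3
F3 = F1 + F2 = 329 + 306 = 635 kg/hr
x3 = (F1*x1 + F2*x2)/F3
x3 = (329*0.9 + 306*0.28) / 635
x3 = 60.12%


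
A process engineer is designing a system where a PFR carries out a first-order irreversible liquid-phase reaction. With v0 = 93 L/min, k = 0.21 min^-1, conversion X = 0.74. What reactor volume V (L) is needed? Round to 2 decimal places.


V = (v0/k) * ln(1/(1-X))
V = (93/0.21) * ln(1/(1-0.74))
V = 442.857143 * ln(3.846154)
V = 442.857143 * 1.347074
V = 596.56 L


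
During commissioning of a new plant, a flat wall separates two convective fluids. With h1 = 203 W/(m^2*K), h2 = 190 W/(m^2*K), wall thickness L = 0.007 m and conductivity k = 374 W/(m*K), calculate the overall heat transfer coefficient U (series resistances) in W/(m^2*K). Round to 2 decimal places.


1/U = 1/h1 + L/k + 1/h2
1/U = 1/203 + 0.007/374 + 1/190
1/U = 0.0049261084 + 1.87166e-05 + 0.0052631579
1/U = 0.0102079829
U = 97.96 W/(m^2*K)


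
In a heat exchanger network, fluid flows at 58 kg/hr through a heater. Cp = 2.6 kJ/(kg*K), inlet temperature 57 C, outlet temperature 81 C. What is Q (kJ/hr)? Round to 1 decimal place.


Q = m_dot * Cp * (T2 - T1)
Q = 58 * 2.6 * (81 - 57)
Q = 58 * 2.6 * 24
Q = 3619.2 kJ/hr


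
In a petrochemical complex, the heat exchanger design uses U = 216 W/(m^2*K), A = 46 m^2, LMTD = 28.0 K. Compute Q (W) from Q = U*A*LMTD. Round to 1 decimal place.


Q = U * A * LMTD
Q = 216 * 46 * 28.0
Q = 278208.0 W


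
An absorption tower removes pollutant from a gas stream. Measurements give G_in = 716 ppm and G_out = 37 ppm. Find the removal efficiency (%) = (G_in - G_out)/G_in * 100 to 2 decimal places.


Efficiency = (G_in - G_out) / G_in * 100%
Efficiency = (716 - 37) / 716 * 100
Efficiency = 679 / 716 * 100
Efficiency = 94.83%


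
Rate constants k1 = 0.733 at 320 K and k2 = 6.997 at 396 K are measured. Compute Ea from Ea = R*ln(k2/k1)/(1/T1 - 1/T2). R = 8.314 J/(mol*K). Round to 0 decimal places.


Ea = R * ln(k2/k1) / (1/T1 - 1/T2)
ln(k2/k1) = ln(6.997/0.733) = 2.2560911
1/T1 - 1/T2 = 1/320 - 1/396 = 0.000599747475
Ea = 8.314 * 2.2560911 / 0.000599747475
Ea = 31275 J/mol


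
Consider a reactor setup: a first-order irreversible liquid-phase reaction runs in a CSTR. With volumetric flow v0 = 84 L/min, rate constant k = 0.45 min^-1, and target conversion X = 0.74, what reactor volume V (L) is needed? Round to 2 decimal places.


V = v0 * X / (k * (1 - X))
V = 84 * 0.74 / (0.45 * (1 - 0.74))
V = 62.16 / (0.45 * 0.26)
V = 62.16 / 0.117
V = 531.28 L


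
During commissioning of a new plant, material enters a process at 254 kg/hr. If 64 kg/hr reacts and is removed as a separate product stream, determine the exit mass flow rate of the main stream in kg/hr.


Steady-state mass balance on the main outlet: F_out = F_in - F_removed
F_out = 254 - 64
F_out = 190 kg/hr


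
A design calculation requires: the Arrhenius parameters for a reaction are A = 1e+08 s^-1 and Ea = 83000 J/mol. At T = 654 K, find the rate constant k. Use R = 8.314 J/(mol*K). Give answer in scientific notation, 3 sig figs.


k = A * exp(-Ea/(R*T))
k = 1e+08 * exp(-83000 / (8.314 * 654))
k = 1e+08 * exp(-15.264772)
k = 2.35e+01


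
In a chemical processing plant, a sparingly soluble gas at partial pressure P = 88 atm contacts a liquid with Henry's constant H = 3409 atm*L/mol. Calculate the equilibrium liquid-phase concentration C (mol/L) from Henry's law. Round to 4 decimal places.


C = P / H
C = 88 / 3409
C = 0.0258 mol/L


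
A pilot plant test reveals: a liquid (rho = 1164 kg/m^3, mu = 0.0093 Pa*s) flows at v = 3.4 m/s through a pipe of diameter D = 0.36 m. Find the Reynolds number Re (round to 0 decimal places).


Re = rho * v * D / mu
Re = 1164 * 3.4 * 0.36 / 0.0093
Re = 1424.736 / 0.0093
Re = 153197


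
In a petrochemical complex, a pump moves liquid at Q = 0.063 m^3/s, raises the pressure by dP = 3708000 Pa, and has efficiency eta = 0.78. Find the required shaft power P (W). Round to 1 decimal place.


P = Q * dP / eta
P = 0.063 * 3708000 / 0.78
P = 233604.0 / 0.78
P = 299492.3 W


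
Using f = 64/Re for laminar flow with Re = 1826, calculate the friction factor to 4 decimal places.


f = 64 / Re
f = 64 / 1826
f = 0.0350


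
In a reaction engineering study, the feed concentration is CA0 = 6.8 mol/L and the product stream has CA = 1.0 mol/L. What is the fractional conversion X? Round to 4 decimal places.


X = (CA0 - CA) / CA0
X = (6.8 - 1.0) / 6.8
X = 5.8 / 6.8
X = 0.8529


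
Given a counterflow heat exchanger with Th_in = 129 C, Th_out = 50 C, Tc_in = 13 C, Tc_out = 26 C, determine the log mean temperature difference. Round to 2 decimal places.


dT1 = Th_in - Tc_out = 129 - 26 = 103
dT2 = Th_out - Tc_in = 50 - 13 = 37
LMTD = (dT1 - dT2) / ln(dT1/dT2)
LMTD = (103 - 37) / ln(103/37)
LMTD = 64.47 K


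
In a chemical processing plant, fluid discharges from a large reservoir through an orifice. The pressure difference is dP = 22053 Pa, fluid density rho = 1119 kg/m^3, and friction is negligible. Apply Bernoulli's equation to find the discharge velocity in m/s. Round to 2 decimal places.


v = sqrt(2*dP/rho)
v = sqrt(2*22053/1119)
v = sqrt(39.41555)
v = 6.28 m/s


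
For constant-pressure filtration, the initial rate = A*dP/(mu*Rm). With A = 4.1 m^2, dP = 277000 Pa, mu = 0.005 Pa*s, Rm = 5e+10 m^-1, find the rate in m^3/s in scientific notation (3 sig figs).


rate = A * dP / (mu * Rm)
rate = 4.1 * 277000 / (0.005 * 5e+10)
rate = 1135700.0 / 2.500e+08
rate = 4.54e-03 m^3/s


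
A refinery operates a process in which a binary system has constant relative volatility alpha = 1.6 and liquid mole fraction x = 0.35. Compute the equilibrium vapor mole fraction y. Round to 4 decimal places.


y = alpha*x / (1 + (alpha-1)*x)
y = 1.6*0.35 / (1 + (1.6-1)*0.35)
y = 0.56 / (1 + 0.21)
y = 0.56 / 1.21
y = 0.4628


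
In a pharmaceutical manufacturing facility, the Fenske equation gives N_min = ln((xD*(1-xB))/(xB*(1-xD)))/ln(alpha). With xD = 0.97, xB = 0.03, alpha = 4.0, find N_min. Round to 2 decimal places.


N_min = ln((xD*(1-xB))/(xB*(1-xD))) / ln(alpha)
Numerator inside ln: 0.9409 / 0.0009 = 1045.444444
ln(1045.444444) = 6.952197
ln(alpha) = ln(4.0) = 1.386294
N_min = 6.952197 / 1.386294 = 5.01


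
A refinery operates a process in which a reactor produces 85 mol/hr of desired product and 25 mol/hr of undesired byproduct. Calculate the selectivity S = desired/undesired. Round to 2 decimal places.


S = desired product rate / undesired product rate
S = 85 / 25
S = 3.40


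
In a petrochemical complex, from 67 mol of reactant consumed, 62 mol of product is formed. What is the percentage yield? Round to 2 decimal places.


Yield = (moles product / moles consumed) * 100%
Yield = (62 / 67) * 100
Yield = 0.9254 * 100
Yield = 92.54%


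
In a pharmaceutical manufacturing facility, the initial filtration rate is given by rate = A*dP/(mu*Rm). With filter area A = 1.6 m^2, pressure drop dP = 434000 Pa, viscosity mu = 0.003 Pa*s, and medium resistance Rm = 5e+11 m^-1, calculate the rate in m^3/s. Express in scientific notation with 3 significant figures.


rate = A * dP / (mu * Rm)
rate = 1.6 * 434000 / (0.003 * 5e+11)
rate = 694400.0 / 1.500e+09
rate = 4.63e-04 m^3/s


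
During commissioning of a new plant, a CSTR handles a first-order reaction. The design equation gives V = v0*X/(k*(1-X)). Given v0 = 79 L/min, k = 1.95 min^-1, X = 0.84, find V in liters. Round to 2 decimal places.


V = v0 * X / (k * (1 - X))
V = 79 * 0.84 / (1.95 * (1 - 0.84))
V = 66.36 / (1.95 * 0.16)
V = 66.36 / 0.312
V = 212.69 L


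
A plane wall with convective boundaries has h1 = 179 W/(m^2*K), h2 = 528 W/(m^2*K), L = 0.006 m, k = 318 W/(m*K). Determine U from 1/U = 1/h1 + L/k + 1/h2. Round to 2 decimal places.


1/U = 1/h1 + L/k + 1/h2
1/U = 1/179 + 0.006/318 + 1/528
1/U = 0.0055865922 + 1.88679e-05 + 0.0018939394
1/U = 0.0074993995
U = 133.34 W/(m^2*K)


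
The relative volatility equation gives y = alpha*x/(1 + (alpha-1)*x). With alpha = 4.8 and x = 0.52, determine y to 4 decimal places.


y = alpha*x / (1 + (alpha-1)*x)
y = 4.8*0.52 / (1 + (4.8-1)*0.52)
y = 2.496 / (1 + 1.976)
y = 2.496 / 2.976
y = 0.8387


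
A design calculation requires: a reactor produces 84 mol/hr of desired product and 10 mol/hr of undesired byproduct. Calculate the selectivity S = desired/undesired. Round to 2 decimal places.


S = desired product rate / undesired product rate
S = 84 / 10
S = 8.40


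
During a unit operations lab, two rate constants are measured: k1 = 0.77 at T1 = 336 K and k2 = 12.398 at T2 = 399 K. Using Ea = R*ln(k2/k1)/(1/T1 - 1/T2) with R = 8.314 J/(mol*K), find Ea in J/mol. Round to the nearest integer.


Ea = R * ln(k2/k1) / (1/T1 - 1/T2)
ln(k2/k1) = ln(12.398/0.77) = 2.7788999
1/T1 - 1/T2 = 1/336 - 1/399 = 0.000469924812
Ea = 8.314 * 2.7788999 / 0.000469924812
Ea = 49165 J/mol


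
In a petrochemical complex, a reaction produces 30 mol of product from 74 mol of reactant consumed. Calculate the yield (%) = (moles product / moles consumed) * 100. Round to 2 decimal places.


Yield = (moles product / moles consumed) * 100%
Yield = (30 / 74) * 100
Yield = 0.4054 * 100
Yield = 40.54%


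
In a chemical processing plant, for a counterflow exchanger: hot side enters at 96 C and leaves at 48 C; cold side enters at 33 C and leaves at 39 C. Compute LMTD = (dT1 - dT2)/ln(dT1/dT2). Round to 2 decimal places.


dT1 = Th_in - Tc_out = 96 - 39 = 57
dT2 = Th_out - Tc_in = 48 - 33 = 15
LMTD = (dT1 - dT2) / ln(dT1/dT2)
LMTD = (57 - 15) / ln(57/15)
LMTD = 31.46 K


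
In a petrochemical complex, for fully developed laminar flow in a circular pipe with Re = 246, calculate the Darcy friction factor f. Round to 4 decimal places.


f = 64 / Re
f = 64 / 246
f = 0.2602


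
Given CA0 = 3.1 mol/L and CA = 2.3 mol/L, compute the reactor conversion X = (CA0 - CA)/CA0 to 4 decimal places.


X = (CA0 - CA) / CA0
X = (3.1 - 2.3) / 3.1
X = 0.8 / 3.1
X = 0.2581


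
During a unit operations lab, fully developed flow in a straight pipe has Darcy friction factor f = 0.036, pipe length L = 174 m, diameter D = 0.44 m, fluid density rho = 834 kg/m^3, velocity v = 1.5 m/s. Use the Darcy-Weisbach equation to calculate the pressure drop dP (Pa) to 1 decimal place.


dP = f * (L/D) * (rho*v^2/2)
dP = 0.036 * (174/0.44) * (834*1.5^2/2)
L/D = 395.45454545
rho*v^2/2 = 834*2.25/2 = 938.25
dP = 0.036 * 395.45454545 * 938.25
dP = 13357.3 Pa


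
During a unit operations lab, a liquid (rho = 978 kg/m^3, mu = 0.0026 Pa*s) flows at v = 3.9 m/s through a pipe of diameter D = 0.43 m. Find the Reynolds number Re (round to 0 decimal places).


Re = rho * v * D / mu
Re = 978 * 3.9 * 0.43 / 0.0026
Re = 1640.106 / 0.0026
Re = 630810


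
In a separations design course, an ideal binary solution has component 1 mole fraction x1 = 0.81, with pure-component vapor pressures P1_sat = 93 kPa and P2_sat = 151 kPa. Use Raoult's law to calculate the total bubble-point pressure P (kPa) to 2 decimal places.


P = x1*P1_sat + x2*P2_sat
x2 = 1 - x1 = 1 - 0.81 = 0.19
P = 0.81*93 + 0.19*151
P = 75.33 + 28.69
P = 104.02 kPa


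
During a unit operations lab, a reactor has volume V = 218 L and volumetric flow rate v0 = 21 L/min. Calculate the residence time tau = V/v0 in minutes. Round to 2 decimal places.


tau = V / v0
tau = 218 / 21
tau = 10.38 min


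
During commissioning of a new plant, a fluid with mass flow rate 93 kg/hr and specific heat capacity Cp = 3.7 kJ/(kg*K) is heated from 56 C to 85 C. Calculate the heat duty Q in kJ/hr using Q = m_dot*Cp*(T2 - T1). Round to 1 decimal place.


Q = m_dot * Cp * (T2 - T1)
Q = 93 * 3.7 * (85 - 56)
Q = 93 * 3.7 * 29
Q = 9978.9 kJ/hr


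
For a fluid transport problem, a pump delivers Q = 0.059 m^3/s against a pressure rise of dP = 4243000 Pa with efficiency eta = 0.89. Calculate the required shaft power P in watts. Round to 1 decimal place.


P = Q * dP / eta
P = 0.059 * 4243000 / 0.89
P = 250337.0 / 0.89
P = 281277.5 W


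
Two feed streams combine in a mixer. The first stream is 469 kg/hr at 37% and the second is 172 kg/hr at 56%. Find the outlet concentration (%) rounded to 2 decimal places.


Mass balance on solute: F1*x1 + F2*x2 = F3*x3
F3 = F1 + F2 = 469 + 172 = 641 kg/hr
x3 = (F1*x1 + F2*x2)/F3
x3 = (469*0.37 + 172*0.56) / 641
x3 = 42.10%


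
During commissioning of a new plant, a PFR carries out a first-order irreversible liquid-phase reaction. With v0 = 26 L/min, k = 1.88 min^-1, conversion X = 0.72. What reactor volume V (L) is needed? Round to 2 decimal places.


V = (v0/k) * ln(1/(1-X))
V = (26/1.88) * ln(1/(1-0.72))
V = 13.829787 * ln(3.571429)
V = 13.829787 * 1.272966
V = 17.60 L


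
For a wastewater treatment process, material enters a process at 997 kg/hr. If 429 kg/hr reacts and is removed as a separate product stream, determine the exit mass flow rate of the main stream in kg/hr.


Steady-state mass balance on the main outlet: F_out = F_in - F_removed
F_out = 997 - 429
F_out = 568 kg/hr


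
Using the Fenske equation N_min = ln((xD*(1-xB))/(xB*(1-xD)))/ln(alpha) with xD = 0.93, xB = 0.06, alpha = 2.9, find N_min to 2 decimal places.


N_min = ln((xD*(1-xB))/(xB*(1-xD))) / ln(alpha)
Numerator inside ln: 0.8742 / 0.0042 = 208.142857
ln(208.142857) = 5.338225
ln(alpha) = ln(2.9) = 1.064711
N_min = 5.338225 / 1.064711 = 5.01


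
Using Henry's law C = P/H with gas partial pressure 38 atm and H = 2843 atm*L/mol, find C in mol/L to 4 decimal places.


C = P / H
C = 38 / 2843
C = 0.0134 mol/L


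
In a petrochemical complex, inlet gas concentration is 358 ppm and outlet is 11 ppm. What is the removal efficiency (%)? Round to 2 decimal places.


Efficiency = (G_in - G_out) / G_in * 100%
Efficiency = (358 - 11) / 358 * 100
Efficiency = 347 / 358 * 100
Efficiency = 96.93%


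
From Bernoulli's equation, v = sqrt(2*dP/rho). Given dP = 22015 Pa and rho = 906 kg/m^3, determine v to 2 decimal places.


v = sqrt(2*dP/rho)
v = sqrt(2*22015/906)
v = sqrt(48.598234)
v = 6.97 m/s


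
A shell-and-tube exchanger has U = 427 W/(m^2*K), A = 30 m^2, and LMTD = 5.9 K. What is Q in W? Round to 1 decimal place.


Q = U * A * LMTD
Q = 427 * 30 * 5.9
Q = 75579.0 W


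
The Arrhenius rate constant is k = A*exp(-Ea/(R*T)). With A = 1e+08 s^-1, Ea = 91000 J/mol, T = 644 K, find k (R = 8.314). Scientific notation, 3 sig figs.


k = A * exp(-Ea/(R*T))
k = 1e+08 * exp(-91000 / (8.314 * 644))
k = 1e+08 * exp(-16.995952)
k = 4.16e+00


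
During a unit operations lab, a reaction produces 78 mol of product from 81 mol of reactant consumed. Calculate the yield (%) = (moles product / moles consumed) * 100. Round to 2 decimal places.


Yield = (moles product / moles consumed) * 100%
Yield = (78 / 81) * 100
Yield = 0.963 * 100
Yield = 96.30%


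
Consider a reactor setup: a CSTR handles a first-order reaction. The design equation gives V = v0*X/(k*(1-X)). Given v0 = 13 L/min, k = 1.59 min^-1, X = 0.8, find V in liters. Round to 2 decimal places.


V = v0 * X / (k * (1 - X))
V = 13 * 0.8 / (1.59 * (1 - 0.8))
V = 10.4 / (1.59 * 0.2)
V = 10.4 / 0.318
V = 32.70 L


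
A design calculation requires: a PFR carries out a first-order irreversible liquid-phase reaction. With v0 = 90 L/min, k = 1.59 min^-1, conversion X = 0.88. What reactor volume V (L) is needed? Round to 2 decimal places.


V = (v0/k) * ln(1/(1-X))
V = (90/1.59) * ln(1/(1-0.88))
V = 56.603774 * ln(8.333333)
V = 56.603774 * 2.120263
V = 120.01 L


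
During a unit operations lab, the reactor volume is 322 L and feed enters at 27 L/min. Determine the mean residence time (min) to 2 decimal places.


tau = V / v0
tau = 322 / 27
tau = 11.93 min


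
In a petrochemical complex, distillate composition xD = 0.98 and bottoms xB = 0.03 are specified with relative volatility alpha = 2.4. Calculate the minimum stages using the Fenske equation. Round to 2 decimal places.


N_min = ln((xD*(1-xB))/(xB*(1-xD))) / ln(alpha)
Numerator inside ln: 0.9506 / 0.0006 = 1584.333333
ln(1584.333333) = 7.367919
ln(alpha) = ln(2.4) = 0.875469
N_min = 7.367919 / 0.875469 = 8.42


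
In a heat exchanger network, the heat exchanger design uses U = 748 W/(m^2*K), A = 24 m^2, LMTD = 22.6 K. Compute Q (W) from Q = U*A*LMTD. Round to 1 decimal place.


Q = U * A * LMTD
Q = 748 * 24 * 22.6
Q = 405715.2 W


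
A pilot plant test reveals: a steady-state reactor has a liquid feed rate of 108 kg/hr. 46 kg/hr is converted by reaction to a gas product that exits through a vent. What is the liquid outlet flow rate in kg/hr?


Steady-state mass balance on the main outlet: F_out = F_in - F_removed
F_out = 108 - 46
F_out = 62 kg/hr


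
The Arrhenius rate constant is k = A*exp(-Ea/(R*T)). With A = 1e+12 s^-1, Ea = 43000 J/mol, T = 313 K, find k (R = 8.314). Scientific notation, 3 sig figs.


k = A * exp(-Ea/(R*T))
k = 1e+12 * exp(-43000 / (8.314 * 313))
k = 1e+12 * exp(-16.523959)
k = 6.66e+04


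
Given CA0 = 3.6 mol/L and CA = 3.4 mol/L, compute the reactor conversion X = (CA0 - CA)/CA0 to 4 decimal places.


X = (CA0 - CA) / CA0
X = (3.6 - 3.4) / 3.6
X = 0.2 / 3.6
X = 0.0556


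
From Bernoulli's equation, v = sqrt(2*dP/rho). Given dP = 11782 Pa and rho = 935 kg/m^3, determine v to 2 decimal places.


v = sqrt(2*dP/rho)
v = sqrt(2*11782/935)
v = sqrt(25.202139)
v = 5.02 m/s


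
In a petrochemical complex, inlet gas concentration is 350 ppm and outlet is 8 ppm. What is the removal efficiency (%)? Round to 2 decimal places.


Efficiency = (G_in - G_out) / G_in * 100%
Efficiency = (350 - 8) / 350 * 100
Efficiency = 342 / 350 * 100
Efficiency = 97.71%


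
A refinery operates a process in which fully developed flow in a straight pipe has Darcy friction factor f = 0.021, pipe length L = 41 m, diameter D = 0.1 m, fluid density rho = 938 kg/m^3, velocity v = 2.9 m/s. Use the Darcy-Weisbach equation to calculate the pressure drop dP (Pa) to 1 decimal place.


dP = f * (L/D) * (rho*v^2/2)
dP = 0.021 * (41/0.1) * (938*2.9^2/2)
L/D = 410.0
rho*v^2/2 = 938*8.41/2 = 3944.29
dP = 0.021 * 410.0 * 3944.29
dP = 33960.3 Pa


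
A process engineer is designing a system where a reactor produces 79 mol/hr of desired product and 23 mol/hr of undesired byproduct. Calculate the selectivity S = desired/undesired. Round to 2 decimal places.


S = desired product rate / undesired product rate
S = 79 / 23
S = 3.43


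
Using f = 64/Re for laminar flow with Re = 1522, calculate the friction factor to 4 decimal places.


f = 64 / Re
f = 64 / 1522
f = 0.0420


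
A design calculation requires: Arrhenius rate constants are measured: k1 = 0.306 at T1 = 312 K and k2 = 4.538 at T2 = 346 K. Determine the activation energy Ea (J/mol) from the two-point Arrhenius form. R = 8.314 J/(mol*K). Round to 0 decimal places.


Ea = R * ln(k2/k1) / (1/T1 - 1/T2)
ln(k2/k1) = ln(4.538/0.306) = 2.6966566
1/T1 - 1/T2 = 1/312 - 1/346 = 0.000314954795
Ea = 8.314 * 2.6966566 / 0.000314954795
Ea = 71185 J/mol


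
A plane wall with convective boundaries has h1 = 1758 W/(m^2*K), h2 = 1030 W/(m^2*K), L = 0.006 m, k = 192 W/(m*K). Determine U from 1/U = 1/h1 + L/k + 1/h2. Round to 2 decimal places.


1/U = 1/h1 + L/k + 1/h2
1/U = 1/1758 + 0.006/192 + 1/1030
1/U = 0.0005688282 + 3.125e-05 + 0.0009708738
1/U = 0.001570952
U = 636.56 W/(m^2*K)


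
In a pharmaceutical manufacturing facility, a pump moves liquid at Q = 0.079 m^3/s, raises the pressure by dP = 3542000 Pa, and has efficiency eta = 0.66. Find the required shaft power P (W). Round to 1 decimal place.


P = Q * dP / eta
P = 0.079 * 3542000 / 0.66
P = 279818.0 / 0.66
P = 423966.7 W


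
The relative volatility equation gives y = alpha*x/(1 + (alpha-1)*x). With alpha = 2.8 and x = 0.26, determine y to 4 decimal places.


y = alpha*x / (1 + (alpha-1)*x)
y = 2.8*0.26 / (1 + (2.8-1)*0.26)
y = 0.728 / (1 + 0.468)
y = 0.728 / 1.468
y = 0.4959
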